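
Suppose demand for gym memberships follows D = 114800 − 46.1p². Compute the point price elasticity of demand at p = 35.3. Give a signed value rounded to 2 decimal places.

dD/dp = −2·46.1·p = -3254.66. At p = 35.3, D = 57355.251.
Ed = (dD/dp)·(p/D) = (-3254.66) × (35.3/57355.251) = -2.0031…

-2.00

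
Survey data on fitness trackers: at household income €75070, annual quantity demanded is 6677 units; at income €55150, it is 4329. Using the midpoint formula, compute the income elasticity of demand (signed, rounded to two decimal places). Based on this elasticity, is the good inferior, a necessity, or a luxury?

%ΔQ = (4329 − 6677)/[( 6677 + 4329)/2] = -2348/5503 = -0.426676…
%ΔIncome = (55150 − 75070)/[( 75070 + 55150)/2] = -19920/65110 = -0.305943…
E_income = (-2348/5503) / (-19920/65110) = 1.3946…
E_income > 1 ⇒ normal good, luxury.

1.39; luxury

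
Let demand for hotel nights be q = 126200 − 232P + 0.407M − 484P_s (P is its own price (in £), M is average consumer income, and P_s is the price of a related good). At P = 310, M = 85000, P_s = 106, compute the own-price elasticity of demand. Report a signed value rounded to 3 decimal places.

-1.914

At the given values, q = 126200 − 232(310) + 0.407(85000) − 484(106) = 37571.
∂q/∂P = −232.
E = (-232) × (310/37571) = -1.91424…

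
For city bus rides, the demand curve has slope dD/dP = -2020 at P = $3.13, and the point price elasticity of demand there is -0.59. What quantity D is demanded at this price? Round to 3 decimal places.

Ed = (dD/dP)·(P/D) ⇒ D = (dD/dP)·P/Ed = (-2020)·3.13/(-0.59) = 10716.27118…

10716.271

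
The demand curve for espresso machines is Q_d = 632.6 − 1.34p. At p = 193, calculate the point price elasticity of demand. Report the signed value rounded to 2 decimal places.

dQ_d/dp = −1.34. At p = 193, Q_d = 632.6 − 1.34(193) = 373.98.
Ed = (dQ_d/dp)·(p/Q_d) = −1.34 × (193/373.98) = -0.6915…

-0.69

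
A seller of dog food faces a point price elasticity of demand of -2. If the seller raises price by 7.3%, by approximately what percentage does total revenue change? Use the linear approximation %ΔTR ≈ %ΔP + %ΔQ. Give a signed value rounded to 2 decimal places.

-7.30%

%ΔQ ≈ Ed × %ΔP = (-2) × (+7.3%) = -14.6000%
%ΔTR ≈ %ΔP + %ΔQ = (+7.3%) + (-14.6000%) = -7.3000%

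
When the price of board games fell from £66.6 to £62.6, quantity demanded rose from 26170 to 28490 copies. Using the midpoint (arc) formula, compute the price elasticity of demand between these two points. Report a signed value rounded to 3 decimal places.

%ΔQ = (28490 − 26170) / [(26170 + 28490)/2] = 2320/27330 = 0.084888…
%ΔP = (62.6 − 66.6) / [(66.6 + 62.6)/2] = -4/64.6 = -0.061919…
Arc Ed = %ΔQ / %ΔP = (2320/27330) / (-4/64.6) = -1.37094…

-1.371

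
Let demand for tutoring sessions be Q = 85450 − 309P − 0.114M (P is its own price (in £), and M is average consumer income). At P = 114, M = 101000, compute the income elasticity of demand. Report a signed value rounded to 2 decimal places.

-0.30

At the given values, Q = 85450 − 309(114) − 0.114(101000) = 38710.
∂Q/∂M = -0.114.
E = (-0.114) × (101000/38710) = -0.2974…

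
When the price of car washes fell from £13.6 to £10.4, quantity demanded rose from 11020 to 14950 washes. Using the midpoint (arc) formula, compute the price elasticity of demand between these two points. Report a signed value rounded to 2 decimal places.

-1.13

%ΔQ = (14950 − 11020) / [(11020 + 14950)/2] = 3930/12985 = 0.302656…
%ΔP = (10.4 − 13.6) / [(13.6 + 10.4)/2] = -3.2/12 = -0.266666…
Arc Ed = %ΔQ / %ΔP = (3930/12985) / (-3.2/12) = -1.1349…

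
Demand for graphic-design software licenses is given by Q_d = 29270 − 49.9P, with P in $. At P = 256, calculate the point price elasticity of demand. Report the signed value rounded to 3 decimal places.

dQ_d/dP = −49.9. At P = 256, Q_d = 29270 − 49.9(256) = 16495.6.
Ed = (dQ_d/dP)·(P/Q_d) = −49.9 × (256/16495.6) = -0.77441…

-0.774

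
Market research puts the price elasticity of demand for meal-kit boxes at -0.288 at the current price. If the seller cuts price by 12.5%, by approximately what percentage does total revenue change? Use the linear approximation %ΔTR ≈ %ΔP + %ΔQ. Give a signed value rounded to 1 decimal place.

-8.9%

%ΔQ ≈ Ed × %ΔP = (-0.288) × (-12.5%) = +3.6000%
%ΔTR ≈ %ΔP + %ΔQ = (-12.5%) + (+3.6000%) = -8.9000%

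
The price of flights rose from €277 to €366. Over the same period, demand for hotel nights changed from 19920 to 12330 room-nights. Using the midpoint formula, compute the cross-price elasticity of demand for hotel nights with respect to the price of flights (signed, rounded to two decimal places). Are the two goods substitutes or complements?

-1.70; complements

%ΔQ_{hotel nights} = (12330 − 19920)/avg = -7590/16125 = -0.470697…
%ΔP_{flights} = (366 − 277)/avg = 89/321.5 = 0.276827…
E_cross = (-7590/16125) / (89/321.5) = -1.7003…
E_cross < 0 ⇒ the goods are complements.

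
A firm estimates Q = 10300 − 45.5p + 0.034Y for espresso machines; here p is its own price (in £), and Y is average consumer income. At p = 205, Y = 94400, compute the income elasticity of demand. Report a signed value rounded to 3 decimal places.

0.767

At the given values, Q = 10300 − 45.5(205) + 0.034(94400) = 4182.1.
∂Q/∂Y = 0.034.
E = (0.034) × (94400/4182.1) = 0.76746…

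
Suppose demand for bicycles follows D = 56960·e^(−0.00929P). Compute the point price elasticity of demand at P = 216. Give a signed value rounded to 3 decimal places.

-2.007

dD/dP = −0.00929·D = -71.1399. At P = 216, D = 7657.68.
Ed = (dD/dP)·(P/D) = (-71.1399) × (216/7657.68) = -2.00664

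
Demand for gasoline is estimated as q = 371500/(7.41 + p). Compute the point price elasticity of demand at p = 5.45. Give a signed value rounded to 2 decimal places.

-0.42

dq/dp = −371500/(7.41 + p)² = -2246.35. At p = 5.45, q = 28888.
Ed = (dq/dp)·(p/q) = (-2246.35) × (5.45/28888) = -0.4237…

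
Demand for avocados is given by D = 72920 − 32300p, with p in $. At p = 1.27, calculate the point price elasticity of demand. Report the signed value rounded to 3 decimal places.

dD/dp = −32300. At p = 1.27, D = 72920 − 32300(1.27) = 31899.
Ed = (dD/dp)·(p/D) = −32300 × (1.27/31899) = -1.28596…

-1.286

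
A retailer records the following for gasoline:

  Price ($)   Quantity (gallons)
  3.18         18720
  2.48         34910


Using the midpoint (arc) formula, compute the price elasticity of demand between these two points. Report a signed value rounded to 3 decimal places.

-2.441

%ΔQ = (34910 − 18720) / [(18720 + 34910)/2] = 16190/26815 = 0.603766…
%ΔP = (2.48 − 3.18) / [(3.18 + 2.48)/2] = -0.7/2.83 = -0.247349…
Arc Ed = %ΔQ / %ΔP = (16190/26815) / (-0.7/2.83) = -2.44094…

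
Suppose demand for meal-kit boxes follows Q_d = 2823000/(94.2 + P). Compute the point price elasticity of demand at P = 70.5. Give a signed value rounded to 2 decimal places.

dQ_d/dP = −2823000/(94.2 + P)² = -104.07. At P = 70.5, Q_d = 17140.3.
Ed = (dQ_d/dP)·(P/Q_d) = (-104.07) × (70.5/17140.3) = -0.4280…

-0.43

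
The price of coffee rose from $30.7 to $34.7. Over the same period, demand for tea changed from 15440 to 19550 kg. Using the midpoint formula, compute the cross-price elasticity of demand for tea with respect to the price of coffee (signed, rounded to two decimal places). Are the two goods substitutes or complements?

1.92; substitutes

%ΔQ_{tea} = (19550 − 15440)/avg = 4110/17495 = 0.234924…
%ΔP_{coffee} = (34.7 − 30.7)/avg = 4/32.7 = 0.122324…
E_cross = (4110/17495) / (4/32.7) = 1.9205…
E_cross > 0 ⇒ the goods are substitutes.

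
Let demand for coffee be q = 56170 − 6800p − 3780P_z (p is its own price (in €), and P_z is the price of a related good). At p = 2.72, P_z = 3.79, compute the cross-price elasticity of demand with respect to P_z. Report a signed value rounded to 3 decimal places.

At the given values, q = 56170 − 6800(2.72) − 3780(3.79) = 23347.8.
∂q/∂P_z = -3780.
E = (-3780) × (3.79/23347.8) = -0.61359…

-0.614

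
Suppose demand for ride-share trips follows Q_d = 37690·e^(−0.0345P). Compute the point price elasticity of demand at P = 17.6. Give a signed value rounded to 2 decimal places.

-0.61

dQ_d/dP = −0.0345·Q_d = -708.503. At P = 17.6, Q_d = 20536.3.
Ed = (dQ_d/dP)·(P/Q_d) = (-708.503) × (17.6/20536.3) = -0.6072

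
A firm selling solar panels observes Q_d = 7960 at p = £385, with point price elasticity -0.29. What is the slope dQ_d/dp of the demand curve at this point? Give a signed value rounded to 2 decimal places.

Ed = (dQ_d/dp)·(p/Q_d) ⇒ dQ_d/dp = Ed·Q_d/p = (-0.29)·7960/385 = -5.9958…

-6.00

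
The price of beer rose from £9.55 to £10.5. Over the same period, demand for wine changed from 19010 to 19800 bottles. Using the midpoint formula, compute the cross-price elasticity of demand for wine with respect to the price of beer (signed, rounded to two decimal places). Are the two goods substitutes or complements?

%ΔQ_{wine} = (19800 − 19010)/avg = 790/19405 = 0.040711…
%ΔP_{beer} = (10.5 − 9.55)/avg = 0.95/10.025 = 0.094763…
E_cross = (790/19405) / (0.95/10.025) = 0.4296…
E_cross > 0 ⇒ the goods are substitutes.

0.43; substitutes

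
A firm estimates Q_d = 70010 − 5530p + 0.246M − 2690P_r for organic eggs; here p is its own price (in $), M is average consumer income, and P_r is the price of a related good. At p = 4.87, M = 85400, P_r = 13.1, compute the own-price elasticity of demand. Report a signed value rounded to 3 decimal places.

At the given values, Q_d = 70010 − 5530(4.87) + 0.246(85400) − 2690(13.1) = 28848.3.
∂Q_d/∂p = −5530.
E = (-5530) × (4.87/28848.3) = -0.93354…

-0.934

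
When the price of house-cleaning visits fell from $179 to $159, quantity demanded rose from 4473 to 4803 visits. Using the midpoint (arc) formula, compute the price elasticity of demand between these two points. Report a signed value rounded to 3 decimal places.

-0.601

%ΔQ = (4803 − 4473) / [(4473 + 4803)/2] = 330/4638 = 0.071151…
%ΔP = (159 − 179) / [(179 + 159)/2] = -20/169 = -0.118343…
Arc Ed = %ΔQ / %ΔP = (330/4638) / (-20/169) = -0.60122…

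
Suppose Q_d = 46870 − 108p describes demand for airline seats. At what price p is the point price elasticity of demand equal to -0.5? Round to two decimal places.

144.66

Ed = −108p/(46870 − 108p). Set this equal to -0.5:
108p = 0.5·(46870 − 108p) ⇒ 108p(1 + 0.5) = 0.5·46870
p = 0.5·46870 / (108·1.5) = 144.6604…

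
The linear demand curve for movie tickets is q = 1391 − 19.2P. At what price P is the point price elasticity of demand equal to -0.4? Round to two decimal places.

Ed = −19.2P/(1391 − 19.2P). Set this equal to -0.4:
19.2P = 0.4·(1391 − 19.2P) ⇒ 19.2P(1 + 0.4) = 0.4·1391
P = 0.4·1391 / (19.2·1.4) = 20.6994…

20.70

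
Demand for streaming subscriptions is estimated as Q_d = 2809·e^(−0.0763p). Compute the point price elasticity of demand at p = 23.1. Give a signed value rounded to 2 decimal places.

-1.76

dQ_d/dp = −0.0763·Q_d = -36.7806. At p = 23.1, Q_d = 482.053.
Ed = (dQ_d/dp)·(p/Q_d) = (-36.7806) × (23.1/482.053) = -1.7625…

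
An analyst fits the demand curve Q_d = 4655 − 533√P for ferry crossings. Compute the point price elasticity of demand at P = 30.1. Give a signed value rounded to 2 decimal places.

-0.84

dQ_d/dP = −533/(2√P) = -48.5751. At P = 30.1, Q_d = 1730.78.
Ed = (dQ_d/dP)·(P/Q_d) = (-48.5751) × (30.1/1730.78) = -0.8447…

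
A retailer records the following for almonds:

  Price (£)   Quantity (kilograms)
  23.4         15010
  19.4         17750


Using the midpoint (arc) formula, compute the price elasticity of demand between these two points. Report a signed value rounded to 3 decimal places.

%ΔQ = (17750 − 15010) / [(15010 + 17750)/2] = 2740/16380 = 0.167277…
%ΔP = (19.4 − 23.4) / [(23.4 + 19.4)/2] = -4/21.4 = -0.186915…
Arc Ed = %ΔQ / %ΔP = (2740/16380) / (-4/21.4) = -0.89493…

-0.895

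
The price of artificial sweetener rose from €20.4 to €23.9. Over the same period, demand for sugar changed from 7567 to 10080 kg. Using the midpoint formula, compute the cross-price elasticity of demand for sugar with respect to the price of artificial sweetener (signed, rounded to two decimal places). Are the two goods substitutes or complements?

%ΔQ_{sugar} = (10080 − 7567)/avg = 2513/8823.5 = 0.284807…
%ΔP_{artificial sweetener} = (23.9 − 20.4)/avg = 3.5/22.15 = 0.158013…
E_cross = (2513/8823.5) / (3.5/22.15) = 1.8024…
E_cross > 0 ⇒ the goods are substitutes.

1.80; substitutes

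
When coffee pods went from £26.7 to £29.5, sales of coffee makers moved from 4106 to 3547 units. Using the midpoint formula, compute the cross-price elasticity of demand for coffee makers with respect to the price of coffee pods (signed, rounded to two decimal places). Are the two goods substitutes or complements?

-1.47; complements

%ΔQ_{coffee makers} = (3547 − 4106)/avg = -559/3826.5 = -0.146086…
%ΔP_{coffee pods} = (29.5 − 26.7)/avg = 2.8/28.1 = 0.099644…
E_cross = (-559/3826.5) / (2.8/28.1) = -1.4660…
E_cross < 0 ⇒ the goods are complements.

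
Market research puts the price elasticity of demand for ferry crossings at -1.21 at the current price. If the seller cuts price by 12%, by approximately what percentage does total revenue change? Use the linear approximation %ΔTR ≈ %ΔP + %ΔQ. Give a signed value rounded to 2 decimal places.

%ΔQ ≈ Ed × %ΔP = (-1.21) × (-12%) = +14.5200%
%ΔTR ≈ %ΔP + %ΔQ = (-12%) + (+14.5200%) = +2.5200%

+2.52%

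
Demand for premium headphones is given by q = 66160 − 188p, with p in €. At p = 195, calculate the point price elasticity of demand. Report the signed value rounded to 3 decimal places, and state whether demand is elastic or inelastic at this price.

-1.243; elastic

dq/dp = −188. At p = 195, q = 66160 − 188(195) = 29500.
Ed = (dq/dp)·(p/q) = −188 × (195/29500) = -1.24271…
|Ed| = 1.243 > 1, so demand is elastic.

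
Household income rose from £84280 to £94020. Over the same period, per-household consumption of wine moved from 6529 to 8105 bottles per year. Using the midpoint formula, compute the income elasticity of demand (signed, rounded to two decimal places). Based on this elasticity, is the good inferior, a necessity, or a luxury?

%ΔQ = (8105 − 6529)/[( 6529 + 8105)/2] = 1576/7317 = 0.215388…
%ΔIncome = (94020 − 84280)/[( 84280 + 94020)/2] = 9740/89150 = 0.109254…
E_income = (1576/7317) / (9740/89150) = 1.9714…
E_income > 1 ⇒ normal good, luxury.

1.97; luxury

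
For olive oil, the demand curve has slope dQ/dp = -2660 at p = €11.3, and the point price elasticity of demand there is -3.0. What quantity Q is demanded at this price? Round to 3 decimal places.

Ed = (dQ/dp)·(p/Q) ⇒ Q = (dQ/dp)·p/Ed = (-2660)·11.3/(-3.0) = 10019.33333…

10019.333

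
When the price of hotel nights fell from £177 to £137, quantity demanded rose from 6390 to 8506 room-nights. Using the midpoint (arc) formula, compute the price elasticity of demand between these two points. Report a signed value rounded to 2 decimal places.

%ΔQ = (8506 − 6390) / [(6390 + 8506)/2] = 2116/7448 = 0.284103…
%ΔP = (137 − 177) / [(177 + 137)/2] = -40/157 = -0.254777…
Arc Ed = %ΔQ / %ΔP = (2116/7448) / (-40/157) = -1.1151…

-1.12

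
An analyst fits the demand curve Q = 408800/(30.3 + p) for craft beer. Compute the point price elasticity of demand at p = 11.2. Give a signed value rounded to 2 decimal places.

dQ/dp = −408800/(30.3 + p)² = -237.364. At p = 11.2, Q = 9850.6.
Ed = (dQ/dp)·(p/Q) = (-237.364) × (11.2/9850.6) = -0.2698…

-0.27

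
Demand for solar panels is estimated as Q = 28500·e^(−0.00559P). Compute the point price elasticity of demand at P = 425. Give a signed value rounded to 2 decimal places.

dQ/dP = −0.00559·Q = -14.8075. At P = 425, Q = 2648.93.
Ed = (dQ/dP)·(P/Q) = (-14.8075) × (425/2648.93) = -2.3757…

-2.38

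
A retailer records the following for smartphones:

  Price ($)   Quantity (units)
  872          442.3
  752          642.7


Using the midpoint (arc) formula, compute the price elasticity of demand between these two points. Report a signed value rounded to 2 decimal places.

%ΔQ = (642.7 − 442.3) / [(442.3 + 642.7)/2] = 200.4/542.5 = 0.369400…
%ΔP = (752 − 872) / [(872 + 752)/2] = -120/812 = -0.147783…
Arc Ed = %ΔQ / %ΔP = (200.4/542.5) / (-120/812) = -2.4996…

-2.50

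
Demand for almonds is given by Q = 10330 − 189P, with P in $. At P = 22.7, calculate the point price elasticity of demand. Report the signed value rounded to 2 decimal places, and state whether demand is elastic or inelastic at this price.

dQ/dP = −189. At P = 22.7, Q = 10330 − 189(22.7) = 6039.7.
Ed = (dQ/dP)·(P/Q) = −189 × (22.7/6039.7) = -0.7103…
|Ed| = 0.71 < 1, so demand is inelastic.

-0.71; inelastic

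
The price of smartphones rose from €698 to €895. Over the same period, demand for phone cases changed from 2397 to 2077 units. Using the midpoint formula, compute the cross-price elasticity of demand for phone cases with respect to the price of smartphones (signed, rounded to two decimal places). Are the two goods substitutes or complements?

-0.58; complements

%ΔQ_{phone cases} = (2077 − 2397)/avg = -320/2237 = -0.143048…
%ΔP_{smartphones} = (895 − 698)/avg = 197/796.5 = 0.247332…
E_cross = (-320/2237) / (197/796.5) = -0.5783…
E_cross < 0 ⇒ the goods are complements.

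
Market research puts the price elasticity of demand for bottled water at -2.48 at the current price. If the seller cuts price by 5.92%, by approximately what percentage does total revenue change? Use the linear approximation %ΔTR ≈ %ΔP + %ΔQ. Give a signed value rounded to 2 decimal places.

%ΔQ ≈ Ed × %ΔP = (-2.48) × (-5.92%) = +14.6816%
%ΔTR ≈ %ΔP + %ΔQ = (-5.92%) + (+14.6816%) = +8.7616%

+8.76%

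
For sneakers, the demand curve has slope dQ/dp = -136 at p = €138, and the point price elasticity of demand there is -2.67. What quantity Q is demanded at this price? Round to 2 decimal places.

Ed = (dQ/dp)·(p/Q) ⇒ Q = (dQ/dp)·p/Ed = (-136)·138/(-2.67) = 7029.2134…

7029.21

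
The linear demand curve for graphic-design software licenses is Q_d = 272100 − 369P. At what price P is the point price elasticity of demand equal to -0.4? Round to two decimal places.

Ed = −369P/(272100 − 369P). Set this equal to -0.4:
369P = 0.4·(272100 − 369P) ⇒ 369P(1 + 0.4) = 0.4·272100
P = 0.4·272100 / (369·1.4) = 210.6852…

210.69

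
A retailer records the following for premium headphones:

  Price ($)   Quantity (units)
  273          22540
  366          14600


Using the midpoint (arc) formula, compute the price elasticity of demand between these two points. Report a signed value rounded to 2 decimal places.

-1.47

%ΔQ = (14600 − 22540) / [(22540 + 14600)/2] = -7940/18570 = -0.427571…
%ΔP = (366 − 273) / [(273 + 366)/2] = 93/319.5 = 0.291079…
Arc Ed = %ΔQ / %ΔP = (-7940/18570) / (93/319.5) = -1.4689…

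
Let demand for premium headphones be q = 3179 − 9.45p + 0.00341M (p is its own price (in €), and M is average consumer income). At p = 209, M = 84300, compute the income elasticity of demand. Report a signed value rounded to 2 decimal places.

0.19

At the given values, q = 3179 − 9.45(209) + 0.00341(84300) = 1491.413.
∂q/∂M = 0.00341.
E = (0.00341) × (84300/1491.413) = 0.1927…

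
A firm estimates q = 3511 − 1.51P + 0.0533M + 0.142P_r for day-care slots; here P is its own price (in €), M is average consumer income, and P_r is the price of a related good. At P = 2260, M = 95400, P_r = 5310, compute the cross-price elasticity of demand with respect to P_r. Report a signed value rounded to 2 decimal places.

At the given values, q = 3511 − 1.51(2260) + 0.0533(95400) + 0.142(5310) = 5937.24.
∂q/∂P_r = 0.142.
E = (0.142) × (5310/5937.24) = 0.1269…

0.13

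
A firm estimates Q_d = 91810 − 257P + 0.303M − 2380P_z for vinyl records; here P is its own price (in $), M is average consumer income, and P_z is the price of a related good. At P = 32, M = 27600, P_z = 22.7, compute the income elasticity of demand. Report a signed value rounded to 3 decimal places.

At the given values, Q_d = 91810 − 257(32) + 0.303(27600) − 2380(22.7) = 37922.8.
∂Q_d/∂M = 0.303.
E = (0.303) × (27600/37922.8) = 0.22052…

0.221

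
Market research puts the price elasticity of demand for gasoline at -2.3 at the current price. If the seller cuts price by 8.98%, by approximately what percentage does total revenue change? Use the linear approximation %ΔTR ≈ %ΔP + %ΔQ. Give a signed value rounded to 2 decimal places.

%ΔQ ≈ Ed × %ΔP = (-2.3) × (-8.98%) = +20.6540%
%ΔTR ≈ %ΔP + %ΔQ = (-8.98%) + (+20.6540%) = +11.6740%

+11.67%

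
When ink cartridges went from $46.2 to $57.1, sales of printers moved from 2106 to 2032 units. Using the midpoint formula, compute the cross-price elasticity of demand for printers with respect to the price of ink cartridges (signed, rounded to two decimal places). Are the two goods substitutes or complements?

-0.17; complements

%ΔQ_{printers} = (2032 − 2106)/avg = -74/2069 = -0.035766…
%ΔP_{ink cartridges} = (57.1 − 46.2)/avg = 10.9/51.65 = 0.211035…
E_cross = (-74/2069) / (10.9/51.65) = -0.1694…
E_cross < 0 ⇒ the goods are complements.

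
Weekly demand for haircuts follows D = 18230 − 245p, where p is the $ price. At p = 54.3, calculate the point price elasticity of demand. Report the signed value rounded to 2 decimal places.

dD/dp = −245. At p = 54.3, D = 18230 − 245(54.3) = 4926.5.
Ed = (dD/dp)·(p/D) = −245 × (54.3/4926.5) = -2.7003…

-2.70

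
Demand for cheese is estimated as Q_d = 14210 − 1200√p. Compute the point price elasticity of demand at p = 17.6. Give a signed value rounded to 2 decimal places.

-0.27

dQ_d/dp = −1200/(2√p) = -143.019. At p = 17.6, Q_d = 9175.72.
Ed = (dQ_d/dp)·(p/Q_d) = (-143.019) × (17.6/9175.72) = -0.2743…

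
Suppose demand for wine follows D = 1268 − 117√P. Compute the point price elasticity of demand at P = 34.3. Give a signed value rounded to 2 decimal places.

dD/dP = −117/(2√P) = -9.9887. At P = 34.3, D = 582.775.
Ed = (dD/dP)·(P/D) = (-9.9887) × (34.3/582.775) = -0.5878…

-0.59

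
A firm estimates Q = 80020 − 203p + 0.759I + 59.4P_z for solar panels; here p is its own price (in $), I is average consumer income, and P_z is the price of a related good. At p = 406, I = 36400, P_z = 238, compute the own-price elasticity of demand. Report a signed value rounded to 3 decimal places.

-2.094

At the given values, Q = 80020 − 203(406) + 0.759(36400) + 59.4(238) = 39366.8.
∂Q/∂p = −203.
E = (-203) × (406/39366.8) = -2.09359…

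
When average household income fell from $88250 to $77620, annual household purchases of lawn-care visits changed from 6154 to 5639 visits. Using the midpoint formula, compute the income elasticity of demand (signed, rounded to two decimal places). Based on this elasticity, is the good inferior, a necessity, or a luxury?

0.68; necessity

%ΔQ = (5639 − 6154)/[( 6154 + 5639)/2] = -515/5896.5 = -0.087339…
%ΔIncome = (77620 − 88250)/[( 88250 + 77620)/2] = -10630/82935 = -0.128172…
E_income = (-515/5896.5) / (-10630/82935) = 0.6814…
0 < E_income < 1 ⇒ normal good, necessity.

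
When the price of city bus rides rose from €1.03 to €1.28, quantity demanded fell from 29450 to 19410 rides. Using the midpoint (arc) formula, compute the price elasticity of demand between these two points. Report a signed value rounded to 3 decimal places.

%ΔQ = (19410 − 29450) / [(29450 + 19410)/2] = -10040/24430 = -0.410970…
%ΔP = (1.28 − 1.03) / [(1.03 + 1.28)/2] = 0.25/1.155 = 0.216450…
Arc Ed = %ΔQ / %ΔP = (-10040/24430) / (0.25/1.155) = -1.89868…

-1.899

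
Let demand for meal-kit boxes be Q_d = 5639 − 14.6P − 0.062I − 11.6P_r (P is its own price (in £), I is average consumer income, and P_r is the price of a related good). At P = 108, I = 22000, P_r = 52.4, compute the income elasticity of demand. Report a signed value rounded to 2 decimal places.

At the given values, Q_d = 5639 − 14.6(108) − 0.062(22000) − 11.6(52.4) = 2090.36.
∂Q_d/∂I = -0.062.
E = (-0.062) × (22000/2090.36) = -0.6525…

-0.65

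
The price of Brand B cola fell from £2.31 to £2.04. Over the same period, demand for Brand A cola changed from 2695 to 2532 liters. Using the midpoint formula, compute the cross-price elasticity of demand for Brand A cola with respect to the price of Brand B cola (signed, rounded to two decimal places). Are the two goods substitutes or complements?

%ΔQ_{Brand A cola} = (2532 − 2695)/avg = -163/2613.5 = -0.062368…
%ΔP_{Brand B cola} = (2.04 − 2.31)/avg = -0.27/2.175 = -0.124137…
E_cross = (-163/2613.5) / (-0.27/2.175) = 0.5024…
E_cross > 0 ⇒ the goods are substitutes.

0.50; substitutes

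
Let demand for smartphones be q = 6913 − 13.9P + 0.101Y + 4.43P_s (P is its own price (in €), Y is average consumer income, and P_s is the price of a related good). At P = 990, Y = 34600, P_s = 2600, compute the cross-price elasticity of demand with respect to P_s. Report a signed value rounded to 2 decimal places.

1.41

At the given values, q = 6913 − 13.9(990) + 0.101(34600) + 4.43(2600) = 8164.6.
∂q/∂P_s = 4.43.
E = (4.43) × (2600/8164.6) = 1.4107…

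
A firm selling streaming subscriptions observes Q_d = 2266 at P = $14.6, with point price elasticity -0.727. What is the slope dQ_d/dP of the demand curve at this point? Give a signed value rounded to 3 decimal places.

-112.834

Ed = (dQ_d/dP)·(P/Q_d) ⇒ dQ_d/dP = Ed·Q_d/P = (-0.727)·2266/14.6 = -112.83438…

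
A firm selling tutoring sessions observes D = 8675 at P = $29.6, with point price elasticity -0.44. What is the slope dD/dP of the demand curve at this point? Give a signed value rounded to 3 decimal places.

Ed = (dD/dP)·(P/D) ⇒ dD/dP = Ed·D/P = (-0.44)·8675/29.6 = -128.95270…

-128.953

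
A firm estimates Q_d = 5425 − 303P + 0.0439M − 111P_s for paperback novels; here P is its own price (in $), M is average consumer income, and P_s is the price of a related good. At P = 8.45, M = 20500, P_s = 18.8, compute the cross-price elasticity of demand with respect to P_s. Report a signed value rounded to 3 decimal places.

-1.244

At the given values, Q_d = 5425 − 303(8.45) + 0.0439(20500) − 111(18.8) = 1677.8.
∂Q_d/∂P_s = -111.
E = (-111) × (18.8/1677.8) = -1.24377…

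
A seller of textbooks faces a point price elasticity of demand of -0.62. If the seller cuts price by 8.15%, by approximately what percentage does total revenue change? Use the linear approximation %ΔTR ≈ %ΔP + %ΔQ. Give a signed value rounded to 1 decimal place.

%ΔQ ≈ Ed × %ΔP = (-0.62) × (-8.15%) = +5.0530%
%ΔTR ≈ %ΔP + %ΔQ = (-8.15%) + (+5.0530%) = -3.0970%

-3.1%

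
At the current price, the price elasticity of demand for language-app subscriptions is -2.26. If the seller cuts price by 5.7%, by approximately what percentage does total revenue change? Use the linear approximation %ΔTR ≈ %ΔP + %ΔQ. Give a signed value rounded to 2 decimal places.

%ΔQ ≈ Ed × %ΔP = (-2.26) × (-5.7%) = +12.8820%
%ΔTR ≈ %ΔP + %ΔQ = (-5.7%) + (+12.8820%) = +7.1820%

+7.18%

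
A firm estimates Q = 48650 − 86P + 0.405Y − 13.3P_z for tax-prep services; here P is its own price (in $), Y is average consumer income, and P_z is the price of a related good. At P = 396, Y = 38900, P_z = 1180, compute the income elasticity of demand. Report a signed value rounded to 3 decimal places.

1.075

At the given values, Q = 48650 − 86(396) + 0.405(38900) − 13.3(1180) = 14654.5.
∂Q/∂Y = 0.405.
E = (0.405) × (38900/14654.5) = 1.07506…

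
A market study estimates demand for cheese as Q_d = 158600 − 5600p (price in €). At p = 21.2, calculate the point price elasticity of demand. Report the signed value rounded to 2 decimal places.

-2.98

dQ_d/dp = −5600. At p = 21.2, Q_d = 158600 − 5600(21.2) = 39880.
Ed = (dQ_d/dp)·(p/Q_d) = −5600 × (21.2/39880) = -2.9769…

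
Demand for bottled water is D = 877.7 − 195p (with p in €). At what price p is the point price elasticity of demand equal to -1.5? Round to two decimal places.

2.70

Ed = −195p/(877.7 − 195p). Set this equal to -1.5:
195p = 1.5·(877.7 − 195p) ⇒ 195p(1 + 1.5) = 1.5·877.7
p = 1.5·877.7 / (195·2.5) = 2.7006…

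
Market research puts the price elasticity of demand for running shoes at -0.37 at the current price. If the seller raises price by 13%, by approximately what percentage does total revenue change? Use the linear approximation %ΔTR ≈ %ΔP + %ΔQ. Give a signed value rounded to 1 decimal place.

%ΔQ ≈ Ed × %ΔP = (-0.37) × (+13%) = -4.8100%
%ΔTR ≈ %ΔP + %ΔQ = (+13%) + (-4.8100%) = +8.1900%

+8.2%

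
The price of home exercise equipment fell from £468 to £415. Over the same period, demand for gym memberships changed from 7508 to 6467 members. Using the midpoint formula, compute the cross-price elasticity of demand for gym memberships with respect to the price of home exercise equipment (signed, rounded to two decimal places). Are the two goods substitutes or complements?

1.24; substitutes

%ΔQ_{gym memberships} = (6467 − 7508)/avg = -1041/6987.5 = -0.148980…
%ΔP_{home exercise equipment} = (415 − 468)/avg = -53/441.5 = -0.120045…
E_cross = (-1041/6987.5) / (-53/441.5) = 1.2410…
E_cross > 0 ⇒ the goods are substitutes.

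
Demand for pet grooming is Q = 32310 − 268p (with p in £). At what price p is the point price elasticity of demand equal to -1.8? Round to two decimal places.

77.50

Ed = −268p/(32310 − 268p). Set this equal to -1.8:
268p = 1.8·(32310 − 268p) ⇒ 268p(1 + 1.8) = 1.8·32310
p = 1.8·32310 / (268·2.8) = 77.5026…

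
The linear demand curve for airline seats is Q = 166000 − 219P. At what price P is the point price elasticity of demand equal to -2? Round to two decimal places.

Ed = −219P/(166000 − 219P). Set this equal to -2:
219P = 2·(166000 − 219P) ⇒ 219P(1 + 2) = 2·166000
P = 2·166000 / (219·3) = 505.3272…

505.33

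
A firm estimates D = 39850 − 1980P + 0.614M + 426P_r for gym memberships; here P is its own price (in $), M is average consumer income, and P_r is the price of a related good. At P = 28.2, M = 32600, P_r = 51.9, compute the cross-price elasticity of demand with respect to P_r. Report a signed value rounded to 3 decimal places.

0.846

At the given values, D = 39850 − 1980(28.2) + 0.614(32600) + 426(51.9) = 26139.8.
∂D/∂P_r = 426.
E = (426) × (51.9/26139.8) = 0.84581…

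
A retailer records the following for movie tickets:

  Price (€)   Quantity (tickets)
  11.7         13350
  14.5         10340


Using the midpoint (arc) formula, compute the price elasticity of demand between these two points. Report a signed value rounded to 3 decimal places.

-1.189

%ΔQ = (10340 − 13350) / [(13350 + 10340)/2] = -3010/11845 = -0.254115…
%ΔP = (14.5 − 11.7) / [(11.7 + 14.5)/2] = 2.8/13.1 = 0.213740…
Arc Ed = %ΔQ / %ΔP = (-3010/11845) / (2.8/13.1) = -1.18889…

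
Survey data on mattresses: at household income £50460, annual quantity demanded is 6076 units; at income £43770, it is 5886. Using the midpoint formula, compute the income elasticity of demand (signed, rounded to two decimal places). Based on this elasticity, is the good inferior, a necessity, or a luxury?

%ΔQ = (5886 − 6076)/[( 6076 + 5886)/2] = -190/5981 = -0.031767…
%ΔIncome = (43770 − 50460)/[( 50460 + 43770)/2] = -6690/47115 = -0.141992…
E_income = (-190/5981) / (-6690/47115) = 0.2237…
0 < E_income < 1 ⇒ normal good, necessity.

0.22; necessity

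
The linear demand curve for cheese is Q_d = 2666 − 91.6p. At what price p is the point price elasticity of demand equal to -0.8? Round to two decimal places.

12.94

Ed = −91.6p/(2666 − 91.6p). Set this equal to -0.8:
91.6p = 0.8·(2666 − 91.6p) ⇒ 91.6p(1 + 0.8) = 0.8·2666
p = 0.8·2666 / (91.6·1.8) = 12.9354…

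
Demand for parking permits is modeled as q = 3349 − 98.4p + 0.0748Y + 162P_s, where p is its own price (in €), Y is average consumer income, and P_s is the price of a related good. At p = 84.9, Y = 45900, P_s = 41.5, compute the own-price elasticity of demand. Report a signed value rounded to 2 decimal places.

-1.62

At the given values, q = 3349 − 98.4(84.9) + 0.0748(45900) + 162(41.5) = 5151.16.
∂q/∂p = −98.4.
E = (-98.4) × (84.9/5151.16) = -1.6218…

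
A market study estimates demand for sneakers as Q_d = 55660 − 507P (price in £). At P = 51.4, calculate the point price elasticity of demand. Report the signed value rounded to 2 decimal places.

-0.88

dQ_d/dP = −507. At P = 51.4, Q_d = 55660 − 507(51.4) = 29600.2.
Ed = (dQ_d/dP)·(P/Q_d) = −507 × (51.4/29600.2) = -0.8803…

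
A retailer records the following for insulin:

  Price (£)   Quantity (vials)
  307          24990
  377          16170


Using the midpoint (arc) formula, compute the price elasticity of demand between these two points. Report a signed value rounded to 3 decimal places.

%ΔQ = (16170 − 24990) / [(24990 + 16170)/2] = -8820/20580 = -0.428571…
%ΔP = (377 − 307) / [(307 + 377)/2] = 70/342 = 0.204678…
Arc Ed = %ΔQ / %ΔP = (-8820/20580) / (70/342) = -2.09387…

-2.094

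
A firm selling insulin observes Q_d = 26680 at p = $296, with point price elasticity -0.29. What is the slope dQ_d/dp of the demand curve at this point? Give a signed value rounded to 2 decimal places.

-26.14

Ed = (dQ_d/dp)·(p/Q_d) ⇒ dQ_d/dp = Ed·Q_d/p = (-0.29)·26680/296 = -26.1391…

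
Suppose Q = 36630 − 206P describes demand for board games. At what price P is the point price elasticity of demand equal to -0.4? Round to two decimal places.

50.80

Ed = −206P/(36630 − 206P). Set this equal to -0.4:
206P = 0.4·(36630 − 206P) ⇒ 206P(1 + 0.4) = 0.4·36630
P = 0.4·36630 / (206·1.4) = 50.8044…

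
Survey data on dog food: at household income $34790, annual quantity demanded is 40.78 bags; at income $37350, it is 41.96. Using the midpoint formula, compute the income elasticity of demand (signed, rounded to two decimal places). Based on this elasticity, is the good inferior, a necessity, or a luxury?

%ΔQ = (41.96 − 40.78)/[( 40.78 + 41.96)/2] = 1.18/41.37 = 0.028523…
%ΔIncome = (37350 − 34790)/[( 34790 + 37350)/2] = 2560/36070 = 0.070973…
E_income = (1.18/41.37) / (2560/36070) = 0.4018…
0 < E_income < 1 ⇒ normal good, necessity.

0.40; necessity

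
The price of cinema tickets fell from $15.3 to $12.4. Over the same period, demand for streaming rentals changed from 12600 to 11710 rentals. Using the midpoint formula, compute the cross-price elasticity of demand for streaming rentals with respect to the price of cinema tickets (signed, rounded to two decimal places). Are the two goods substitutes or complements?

0.35; substitutes

%ΔQ_{streaming rentals} = (11710 − 12600)/avg = -890/12155 = -0.073220…
%ΔP_{cinema tickets} = (12.4 − 15.3)/avg = -2.9/13.85 = -0.209386…
E_cross = (-890/12155) / (-2.9/13.85) = 0.3496…
E_cross > 0 ⇒ the goods are substitutes.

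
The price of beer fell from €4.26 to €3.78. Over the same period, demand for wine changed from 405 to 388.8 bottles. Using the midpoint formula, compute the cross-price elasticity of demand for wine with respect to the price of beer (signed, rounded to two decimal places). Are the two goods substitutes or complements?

0.34; substitutes

%ΔQ_{wine} = (388.8 − 405)/avg = -16.2/396.9 = -0.040816…
%ΔP_{beer} = (3.78 − 4.26)/avg = -0.48/4.02 = -0.119402…
E_cross = (-16.2/396.9) / (-0.48/4.02) = 0.3418…
E_cross > 0 ⇒ the goods are substitutes.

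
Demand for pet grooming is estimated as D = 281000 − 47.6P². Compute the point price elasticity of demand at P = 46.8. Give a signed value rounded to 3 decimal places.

-1.180

dD/dP = −2·47.6·P = -4455.36. At P = 46.8, D = 176744.576.
Ed = (dD/dP)·(P/D) = (-4455.36) × (46.8/176744.576) = -1.17972…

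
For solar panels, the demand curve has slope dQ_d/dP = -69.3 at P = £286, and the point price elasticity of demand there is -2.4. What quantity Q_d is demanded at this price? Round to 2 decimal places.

Ed = (dQ_d/dP)·(P/Q_d) ⇒ Q_d = (dQ_d/dP)·P/Ed = (-69.3)·286/(-2.4) = 8258.25

8258.25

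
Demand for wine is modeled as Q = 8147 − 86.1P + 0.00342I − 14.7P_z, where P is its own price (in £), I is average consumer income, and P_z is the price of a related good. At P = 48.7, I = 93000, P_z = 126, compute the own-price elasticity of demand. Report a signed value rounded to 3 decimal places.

At the given values, Q = 8147 − 86.1(48.7) + 0.00342(93000) − 14.7(126) = 2419.79.
∂Q/∂P = −86.1.
E = (-86.1) × (48.7/2419.79) = -1.73282…

-1.733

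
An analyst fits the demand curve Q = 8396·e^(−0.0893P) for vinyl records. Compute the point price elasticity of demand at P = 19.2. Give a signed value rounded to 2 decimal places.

dQ/dP = −0.0893·Q = -134.989. At P = 19.2, Q = 1511.64.
Ed = (dQ/dP)·(P/Q) = (-134.989) × (19.2/1511.64) = -1.7145…

-1.71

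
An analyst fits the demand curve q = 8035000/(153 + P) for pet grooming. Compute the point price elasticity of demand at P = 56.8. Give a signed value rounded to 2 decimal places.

-0.27

dq/dP = −8035000/(153 + P)² = -182.547. At P = 56.8, q = 38298.4.
Ed = (dq/dP)·(P/q) = (-182.547) × (56.8/38298.4) = -0.2707…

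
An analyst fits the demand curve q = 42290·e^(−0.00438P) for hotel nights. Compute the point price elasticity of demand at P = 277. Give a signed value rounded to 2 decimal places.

-1.21

dq/dP = −0.00438·q = -55.0554. At P = 277, q = 12569.7.
Ed = (dq/dP)·(P/q) = (-55.0554) × (277/12569.7) = -1.2132…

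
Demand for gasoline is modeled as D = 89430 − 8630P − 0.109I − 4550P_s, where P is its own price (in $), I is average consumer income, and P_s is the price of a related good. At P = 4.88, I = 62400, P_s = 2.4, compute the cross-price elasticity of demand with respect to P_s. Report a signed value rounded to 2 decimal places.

-0.37

At the given values, D = 89430 − 8630(4.88) − 0.109(62400) − 4550(2.4) = 29594.
∂D/∂P_s = -4550.
E = (-4550) × (2.4/29594) = -0.3689…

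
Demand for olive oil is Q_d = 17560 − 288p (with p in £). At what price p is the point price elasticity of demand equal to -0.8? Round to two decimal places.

27.10

Ed = −288p/(17560 − 288p). Set this equal to -0.8:
288p = 0.8·(17560 − 288p) ⇒ 288p(1 + 0.8) = 0.8·17560
p = 0.8·17560 / (288·1.8) = 27.0987…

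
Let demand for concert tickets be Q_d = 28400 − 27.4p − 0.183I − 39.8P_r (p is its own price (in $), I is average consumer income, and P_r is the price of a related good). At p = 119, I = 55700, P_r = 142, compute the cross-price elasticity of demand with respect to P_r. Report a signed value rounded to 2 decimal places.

-0.61

At the given values, Q_d = 28400 − 27.4(119) − 0.183(55700) − 39.8(142) = 9294.7.
∂Q_d/∂P_r = -39.8.
E = (-39.8) × (142/9294.7) = -0.6080…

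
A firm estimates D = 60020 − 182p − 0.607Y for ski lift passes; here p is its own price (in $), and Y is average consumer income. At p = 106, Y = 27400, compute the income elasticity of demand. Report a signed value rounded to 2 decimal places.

At the given values, D = 60020 − 182(106) − 0.607(27400) = 24096.2.
∂D/∂Y = -0.607.
E = (-0.607) × (27400/24096.2) = -0.6902…

-0.69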